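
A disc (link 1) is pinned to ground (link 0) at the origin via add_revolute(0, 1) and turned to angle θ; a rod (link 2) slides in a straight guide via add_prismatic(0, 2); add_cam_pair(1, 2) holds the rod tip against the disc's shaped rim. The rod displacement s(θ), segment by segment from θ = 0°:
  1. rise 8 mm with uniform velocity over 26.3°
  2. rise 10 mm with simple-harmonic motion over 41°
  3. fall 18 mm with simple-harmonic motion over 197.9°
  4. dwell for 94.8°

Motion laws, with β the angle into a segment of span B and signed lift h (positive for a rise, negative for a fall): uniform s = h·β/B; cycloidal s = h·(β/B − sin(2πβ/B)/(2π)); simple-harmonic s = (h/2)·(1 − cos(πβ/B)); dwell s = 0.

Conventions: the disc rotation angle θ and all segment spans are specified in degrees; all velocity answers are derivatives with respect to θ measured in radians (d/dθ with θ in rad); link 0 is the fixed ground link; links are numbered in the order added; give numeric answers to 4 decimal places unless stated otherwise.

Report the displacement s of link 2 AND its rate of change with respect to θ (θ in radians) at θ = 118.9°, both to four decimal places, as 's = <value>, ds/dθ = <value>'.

segment 1 (0° to 26.3°, uniform, h = 8) is passed completely: s = 0.0000 + (8) = 8.0000
segment 2 (26.3° to 67.3°, simple-harmonic, h = 10) is passed completely: s = 8.0000 + (10) = 18.0000
θ = 118.9° falls in segment 3 (67.3° to 265.2°, simple-harmonic, h = -18): β = 118.9 − 67.3 = 51.6°, B = 197.9°; Δs = -18/2·(1 − cos(π·0.2607)) = -2.8543; s = 18.0000 − 2.8543 = 15.1457
velocity in seg [67.3°–265.2°] (simple-harmonic), θ in radians: β = 51.6° = 0.9006 rad, B = 197.9° = 3.4540 rad; ds/dθ = (πh/(2B)) sin(πβ/B) = (π·(-18)/(2·3.4540)) sin(π·0.2607) = -5.980274 mm/rad

s = 15.1457, ds/dθ = -5.9803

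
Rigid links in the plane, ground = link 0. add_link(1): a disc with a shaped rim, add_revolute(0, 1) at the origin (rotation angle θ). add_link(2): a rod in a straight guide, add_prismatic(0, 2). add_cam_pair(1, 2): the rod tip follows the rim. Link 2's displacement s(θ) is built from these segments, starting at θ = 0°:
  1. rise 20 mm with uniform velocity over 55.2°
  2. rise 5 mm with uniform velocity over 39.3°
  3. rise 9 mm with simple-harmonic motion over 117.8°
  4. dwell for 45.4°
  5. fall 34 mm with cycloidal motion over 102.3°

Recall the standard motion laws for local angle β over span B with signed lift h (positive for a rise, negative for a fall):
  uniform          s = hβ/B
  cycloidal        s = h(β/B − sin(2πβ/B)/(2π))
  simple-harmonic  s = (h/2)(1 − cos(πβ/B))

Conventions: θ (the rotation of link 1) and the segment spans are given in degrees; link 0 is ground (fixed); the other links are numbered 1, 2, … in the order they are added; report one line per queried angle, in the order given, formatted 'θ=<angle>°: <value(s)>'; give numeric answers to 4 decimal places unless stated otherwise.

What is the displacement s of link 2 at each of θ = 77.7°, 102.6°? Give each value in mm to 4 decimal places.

segment 1 (0° to 55.2°, uniform, h = 20) is passed completely: s = 0.0000 + (20) = 20.0000
θ = 77.7° falls in segment 2 (55.2° to 94.5°, uniform, h = 5): β = 77.7 − 55.2 = 22.5°, B = 39.3°; Δs = 5·22.5/39.3 = 2.8626; s = 20.0000 + 2.8626 = 22.8626
segment 2 (55.2° to 94.5°, uniform, h = 5) is passed completely: s = 20.0000 + (5) = 25.0000
θ = 102.6° falls in segment 3 (94.5° to 212.3°, simple-harmonic, h = 9): β = 102.6 − 94.5 = 8.1°, B = 117.8°; Δs = 9/2·(1 − cos(π·0.0688)) = 0.1046; s = 25.0000 + 0.1046 = 25.1046

θ=77.7°: 22.8626
θ=102.6°: 25.1046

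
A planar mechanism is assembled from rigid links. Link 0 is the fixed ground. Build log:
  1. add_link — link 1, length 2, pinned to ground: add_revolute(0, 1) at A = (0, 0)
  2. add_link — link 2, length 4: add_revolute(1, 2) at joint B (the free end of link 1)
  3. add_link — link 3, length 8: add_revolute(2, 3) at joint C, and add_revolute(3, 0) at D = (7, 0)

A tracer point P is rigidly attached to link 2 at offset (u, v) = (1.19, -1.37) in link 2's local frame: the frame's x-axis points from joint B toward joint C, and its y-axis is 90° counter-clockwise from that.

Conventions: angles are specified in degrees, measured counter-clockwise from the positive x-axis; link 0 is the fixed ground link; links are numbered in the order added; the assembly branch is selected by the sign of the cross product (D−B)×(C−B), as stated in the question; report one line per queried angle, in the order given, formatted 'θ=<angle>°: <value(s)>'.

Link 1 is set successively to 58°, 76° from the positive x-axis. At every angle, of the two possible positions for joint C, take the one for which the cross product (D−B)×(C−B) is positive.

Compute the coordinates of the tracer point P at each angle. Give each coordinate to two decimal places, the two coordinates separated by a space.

A=(0,0), D=(7.00,0)
θ=58°: B = A + 2.00·(cos58°, sin58°) = (1.0598, 1.6961)
θ=58°: |BD| = 6.1776
θ=58°: circle(B,4.00) ∩ circle(D,8.00): a=-0.7962, h=3.9199
θ=58°:   candidates: C₊=(1.3704,5.6840) cross=24.216; C₋=(-0.7821,-1.8546) cross=-24.216
θ=58°:   branch + wants cross > 0 → take C=(1.3704,5.6840) (cross=24.216)
θ=58°: ex = (C−B)/|BC| = (0.0777,0.9970); ey = (-0.9970,0.0777)
θ=58°: P = B + 1.19·ex + -1.37·ey = (2.5181,2.7761)
θ=76°: B = A + 2.00·(cos76°, sin76°) = (0.4838, 1.9406)
θ=76°: |BD| = 6.7990
θ=76°: circle(B,4.00) ∩ circle(D,8.00): a=-0.1304, h=3.9979
θ=76°:   candidates: C₊=(1.4999,5.8094) cross=27.181; C₋=(-0.7823,-1.8537) cross=-27.181
θ=76°:   branch + wants cross > 0 → take C=(1.4999,5.8094) (cross=27.181)
θ=76°: ex = (C−B)/|BC| = (0.2540,0.9672); ey = (-0.9672,0.2540)
θ=76°: P = B + 1.19·ex + -1.37·ey = (2.1112,2.7436)

θ=58°: 2.52 2.78
θ=76°: 2.11 2.74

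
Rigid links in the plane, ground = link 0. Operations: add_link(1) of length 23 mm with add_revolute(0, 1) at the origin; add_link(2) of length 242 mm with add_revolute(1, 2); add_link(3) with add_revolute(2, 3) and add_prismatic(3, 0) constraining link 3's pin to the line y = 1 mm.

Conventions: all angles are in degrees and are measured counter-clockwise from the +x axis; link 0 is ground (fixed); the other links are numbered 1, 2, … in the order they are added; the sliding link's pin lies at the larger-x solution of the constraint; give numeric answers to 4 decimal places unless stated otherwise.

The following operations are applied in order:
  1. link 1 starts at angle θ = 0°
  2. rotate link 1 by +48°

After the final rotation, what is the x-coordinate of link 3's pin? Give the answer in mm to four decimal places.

geometry: r = 23 mm, L = 242 mm, e = 1 mm; θ starts at 0°
rotate link 1 by +48°: θ ← 0° +48° = 48°
crank pin P = (r cos θ, r sin θ) = (15.390004, 17.092331)
h = r sin θ − e = 17.092331 − 1 = 16.092331
x = r cos θ + √(L² − h²) = 15.390004 + 241.464359 = 256.854363

256.8544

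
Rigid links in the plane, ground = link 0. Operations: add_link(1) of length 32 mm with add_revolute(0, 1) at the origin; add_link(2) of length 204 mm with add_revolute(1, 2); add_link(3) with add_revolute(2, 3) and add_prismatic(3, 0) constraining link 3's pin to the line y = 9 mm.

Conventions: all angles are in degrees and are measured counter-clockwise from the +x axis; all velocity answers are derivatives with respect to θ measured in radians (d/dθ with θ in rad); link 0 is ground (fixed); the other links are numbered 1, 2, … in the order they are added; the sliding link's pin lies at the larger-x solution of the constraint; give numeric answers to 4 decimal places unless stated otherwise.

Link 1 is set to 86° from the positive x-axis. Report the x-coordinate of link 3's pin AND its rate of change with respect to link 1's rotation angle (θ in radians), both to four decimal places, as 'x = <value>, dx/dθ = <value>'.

geometry: r = 32 mm, L = 204 mm, e = 9 mm
crank pin P = (r cos θ, r sin θ) = (2.232207, 31.922050)
h = r sin θ − e = 31.922050 − 9 = 22.922050
x = r cos θ + √(L² − h²) = 2.232207 + 202.708114 = 204.940322
dx/dθ = −r sin θ − h·r cos θ/√(L² − h²) (θ in radians; h = 22.922050) = -32.174466

x = 204.9403, dx/dθ = -32.1745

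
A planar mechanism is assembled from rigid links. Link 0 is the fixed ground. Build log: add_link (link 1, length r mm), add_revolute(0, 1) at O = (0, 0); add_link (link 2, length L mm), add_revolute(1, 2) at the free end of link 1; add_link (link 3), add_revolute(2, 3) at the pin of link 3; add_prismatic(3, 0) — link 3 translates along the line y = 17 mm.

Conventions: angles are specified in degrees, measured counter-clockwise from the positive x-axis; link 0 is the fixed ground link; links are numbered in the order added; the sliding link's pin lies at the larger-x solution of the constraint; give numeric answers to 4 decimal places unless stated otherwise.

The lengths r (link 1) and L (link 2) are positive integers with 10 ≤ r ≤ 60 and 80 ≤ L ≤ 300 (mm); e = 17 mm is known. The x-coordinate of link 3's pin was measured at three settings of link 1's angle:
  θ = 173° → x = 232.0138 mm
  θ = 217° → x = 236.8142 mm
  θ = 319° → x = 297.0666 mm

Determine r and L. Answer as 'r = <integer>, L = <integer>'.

constraint per measurement: (x − r cos θ)² + (r sin θ − e)² = L²
subtracting the θ₁ and θ₂ equations cancels the r² and L² terms:
r = (x₁² − x₂²) / (2[(x₁cos θ₁ + e sin θ₁) − (x₂cos θ₂ + e sin θ₂)]) = 38.9998 → r = 39
L² = (x₁ − r cos θ₁)² + (r sin θ₁ − e)² = 73440.9882 → L = 271.0000 → L = 271
check at θ₃=319°: x = 297.0666 (printed 297.0666) ✓

r = 39, L = 271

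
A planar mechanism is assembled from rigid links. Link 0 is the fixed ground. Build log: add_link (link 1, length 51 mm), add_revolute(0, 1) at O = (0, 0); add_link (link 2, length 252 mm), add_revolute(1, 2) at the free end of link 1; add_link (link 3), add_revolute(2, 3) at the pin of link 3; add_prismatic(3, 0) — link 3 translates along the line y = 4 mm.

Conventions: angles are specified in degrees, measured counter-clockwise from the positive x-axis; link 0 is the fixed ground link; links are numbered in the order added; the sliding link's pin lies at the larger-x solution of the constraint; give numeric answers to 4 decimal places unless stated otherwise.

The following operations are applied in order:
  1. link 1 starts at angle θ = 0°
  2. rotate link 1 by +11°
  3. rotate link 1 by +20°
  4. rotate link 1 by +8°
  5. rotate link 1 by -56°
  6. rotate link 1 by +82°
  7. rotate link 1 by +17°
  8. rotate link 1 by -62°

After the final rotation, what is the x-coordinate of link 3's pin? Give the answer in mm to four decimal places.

geometry: r = 51 mm, L = 252 mm, e = 4 mm; θ starts at 0°
rotate link 1 by +11°: θ ← 0° +11° = 11°
rotate link 1 by +20°: θ ← 11° +20° = 31°
rotate link 1 by +8°: θ ← 31° +8° = 39°
rotate link 1 by -56°: θ ← 39° -56° = -17°
rotate link 1 by +82°: θ ← -17° +82° = 65°
rotate link 1 by +17°: θ ← 65° +17° = 82°
rotate link 1 by -62°: θ ← 82° -62° = 20°
crank pin P = (r cos θ, r sin θ) = (47.924324, 17.443027)
h = r sin θ − e = 17.443027 − 4 = 13.443027
x = r cos θ + √(L² − h²) = 47.924324 + 251.641183 = 299.565507

299.5655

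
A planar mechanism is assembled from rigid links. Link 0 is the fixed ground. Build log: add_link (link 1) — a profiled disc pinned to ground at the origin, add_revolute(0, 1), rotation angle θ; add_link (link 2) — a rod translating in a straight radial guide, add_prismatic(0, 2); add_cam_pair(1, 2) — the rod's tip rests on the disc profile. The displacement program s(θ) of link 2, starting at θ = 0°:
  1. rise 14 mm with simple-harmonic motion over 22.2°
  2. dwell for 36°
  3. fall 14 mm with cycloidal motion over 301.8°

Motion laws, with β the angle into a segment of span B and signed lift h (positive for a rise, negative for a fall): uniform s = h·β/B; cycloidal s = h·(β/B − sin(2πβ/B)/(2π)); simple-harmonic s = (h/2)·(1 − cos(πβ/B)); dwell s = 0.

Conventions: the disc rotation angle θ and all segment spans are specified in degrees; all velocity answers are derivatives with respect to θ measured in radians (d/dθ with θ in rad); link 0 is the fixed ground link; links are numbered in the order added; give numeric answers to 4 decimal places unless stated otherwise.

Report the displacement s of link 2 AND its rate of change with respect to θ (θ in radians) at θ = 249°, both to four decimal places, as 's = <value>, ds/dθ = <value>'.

seg 1 [0°–22.2°] simple-harmonic, h=14: full span → s += 14 → s = 14.0000
seg 2 [22.2°–58.2°] dwell: s stays 14.0000
seg 3 [58.2°–360°] cycloidal, h=-14: θ=249° here. β=190.8, B=301.8. -14·(0.6322 − sin(2π·0.6322)/(2π)) = -10.4962 → s = 3.5038
velocity in seg [58.2°–360°] (cycloidal), θ in radians: β = 190.8° = 3.3301 rad, B = 301.8° = 5.2674 rad; ds/dθ = (h/B)(1 − cos(2πβ/B)) = ((-14)/5.2674)(1 − cos(2π·0.6322)) = -4.450245 mm/rad

s = 3.5038, ds/dθ = -4.4502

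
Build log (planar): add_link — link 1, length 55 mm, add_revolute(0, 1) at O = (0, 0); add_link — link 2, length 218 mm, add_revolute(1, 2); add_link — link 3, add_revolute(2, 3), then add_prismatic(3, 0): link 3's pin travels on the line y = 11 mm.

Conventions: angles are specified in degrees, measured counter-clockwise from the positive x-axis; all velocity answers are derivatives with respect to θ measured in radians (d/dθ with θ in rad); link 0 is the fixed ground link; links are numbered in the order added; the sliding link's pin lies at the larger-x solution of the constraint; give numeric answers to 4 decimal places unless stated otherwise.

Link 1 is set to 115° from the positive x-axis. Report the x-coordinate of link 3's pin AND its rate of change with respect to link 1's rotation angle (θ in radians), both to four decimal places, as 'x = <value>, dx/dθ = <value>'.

geometry: r = 55 mm, L = 218 mm, e = 11 mm
crank pin P = (r cos θ, r sin θ) = (-23.244004, 49.846928)
h = r sin θ − e = 49.846928 − 11 = 38.846928
x = r cos θ + √(L² − h²) = -23.244004 + 214.510877 = 191.266872
dx/dθ = −r sin θ − h·r cos θ/√(L² − h²) (θ in radians; h = 38.846928) = -45.637547

x = 191.2669, dx/dθ = -45.6375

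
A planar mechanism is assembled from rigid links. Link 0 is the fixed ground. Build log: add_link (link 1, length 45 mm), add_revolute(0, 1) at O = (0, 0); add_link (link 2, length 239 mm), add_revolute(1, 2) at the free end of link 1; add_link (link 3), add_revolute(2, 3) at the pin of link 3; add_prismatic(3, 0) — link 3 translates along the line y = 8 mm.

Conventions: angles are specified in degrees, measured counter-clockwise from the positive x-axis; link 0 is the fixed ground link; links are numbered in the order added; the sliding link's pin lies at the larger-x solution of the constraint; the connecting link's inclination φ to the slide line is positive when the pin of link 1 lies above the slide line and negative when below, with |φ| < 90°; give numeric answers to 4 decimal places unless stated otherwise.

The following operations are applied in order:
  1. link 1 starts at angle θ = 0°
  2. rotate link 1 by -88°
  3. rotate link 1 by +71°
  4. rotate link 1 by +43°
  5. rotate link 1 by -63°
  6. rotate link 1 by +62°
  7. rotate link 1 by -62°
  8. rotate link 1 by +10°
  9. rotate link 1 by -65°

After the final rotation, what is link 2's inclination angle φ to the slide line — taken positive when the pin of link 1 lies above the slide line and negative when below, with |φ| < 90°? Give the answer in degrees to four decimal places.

geometry: r = 45 mm, L = 239 mm, e = 8 mm; θ starts at 0°
rotate link 1 by -88°: θ ← 0° -88° = -88°
rotate link 1 by +71°: θ ← -88° +71° = -17°
rotate link 1 by +43°: θ ← -17° +43° = 26°
rotate link 1 by -63°: θ ← 26° -63° = -37°
rotate link 1 by +62°: θ ← -37° +62° = 25°
rotate link 1 by -62°: θ ← 25° -62° = -37°
rotate link 1 by +10°: θ ← -37° +10° = -27°
rotate link 1 by -65°: θ ← -27° -65° = -92°
h = r sin θ − e = -44.972587 − 8 = -52.972587
sin φ = h / L = -52.972587 / 239 = -0.22164262
φ = arcsin(-0.22164262) = -12.805531°

-12.8055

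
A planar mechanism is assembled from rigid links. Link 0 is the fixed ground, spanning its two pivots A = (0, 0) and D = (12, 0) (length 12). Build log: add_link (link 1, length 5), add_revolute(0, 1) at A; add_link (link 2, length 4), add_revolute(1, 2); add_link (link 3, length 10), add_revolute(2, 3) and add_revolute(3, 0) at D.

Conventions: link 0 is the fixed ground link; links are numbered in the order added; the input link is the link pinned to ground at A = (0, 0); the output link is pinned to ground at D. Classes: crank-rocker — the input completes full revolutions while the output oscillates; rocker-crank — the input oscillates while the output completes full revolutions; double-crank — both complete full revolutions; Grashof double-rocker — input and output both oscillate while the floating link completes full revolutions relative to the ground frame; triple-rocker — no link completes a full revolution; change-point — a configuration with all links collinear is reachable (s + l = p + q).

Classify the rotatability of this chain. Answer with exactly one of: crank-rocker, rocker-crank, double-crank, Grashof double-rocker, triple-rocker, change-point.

lengths: ground=12, input=5, coupler=4, output=10
sorted: s=4 (shortest), l=12 (longest), p+q=15
s + l = 16 vs p + q = 15
s + l > p + q → non-Grashof → no link fully rotates → triple-rocker

triple-rocker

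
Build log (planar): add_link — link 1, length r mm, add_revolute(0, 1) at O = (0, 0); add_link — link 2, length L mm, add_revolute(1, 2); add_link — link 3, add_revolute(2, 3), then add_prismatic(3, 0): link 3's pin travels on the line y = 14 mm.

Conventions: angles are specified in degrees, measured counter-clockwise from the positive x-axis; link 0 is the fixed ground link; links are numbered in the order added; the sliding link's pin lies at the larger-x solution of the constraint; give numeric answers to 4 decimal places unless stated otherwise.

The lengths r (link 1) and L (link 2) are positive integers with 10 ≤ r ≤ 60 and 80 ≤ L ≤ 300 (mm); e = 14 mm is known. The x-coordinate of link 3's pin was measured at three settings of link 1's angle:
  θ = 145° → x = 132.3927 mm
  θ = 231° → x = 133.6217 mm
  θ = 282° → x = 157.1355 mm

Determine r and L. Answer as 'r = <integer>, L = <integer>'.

constraint per measurement: (x − r cos θ)² + (r sin θ − e)² = L²
subtracting the θ₁ and θ₂ equations cancels the r² and L² terms:
r = (x₁² − x₂²) / (2[(x₁cos θ₁ + e sin θ₁) − (x₂cos θ₂ + e sin θ₂)]) = 30.0005 → r = 30
L² = (x₁ − r cos θ₁)² + (r sin θ₁ − e)² = 24649.0079 → L = 157.0000 → L = 157
check at θ₃=282°: x = 157.1355 (printed 157.1355) ✓

r = 30, L = 157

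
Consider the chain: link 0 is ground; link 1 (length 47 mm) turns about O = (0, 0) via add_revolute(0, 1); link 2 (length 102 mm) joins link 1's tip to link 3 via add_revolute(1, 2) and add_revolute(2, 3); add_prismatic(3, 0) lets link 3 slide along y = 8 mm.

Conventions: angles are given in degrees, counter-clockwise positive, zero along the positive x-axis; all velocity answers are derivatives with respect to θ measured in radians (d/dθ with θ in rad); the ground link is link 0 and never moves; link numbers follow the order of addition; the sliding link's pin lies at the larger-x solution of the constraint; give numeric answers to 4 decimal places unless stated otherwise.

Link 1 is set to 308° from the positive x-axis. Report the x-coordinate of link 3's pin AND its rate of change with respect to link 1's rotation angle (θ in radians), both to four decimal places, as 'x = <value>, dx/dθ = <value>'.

geometry: r = 47 mm, L = 102 mm, e = 8 mm
crank pin P = (r cos θ, r sin θ) = (28.936089, -37.036505)
h = r sin θ − e = -37.036505 − 8 = -45.036505
x = r cos θ + √(L² − h²) = 28.936089 + 91.518923 = 120.455012
dx/dθ = −r sin θ − h·r cos θ/√(L² − h²) (θ in radians; h = -45.036505) = 51.275969

x = 120.4550, dx/dθ = 51.2760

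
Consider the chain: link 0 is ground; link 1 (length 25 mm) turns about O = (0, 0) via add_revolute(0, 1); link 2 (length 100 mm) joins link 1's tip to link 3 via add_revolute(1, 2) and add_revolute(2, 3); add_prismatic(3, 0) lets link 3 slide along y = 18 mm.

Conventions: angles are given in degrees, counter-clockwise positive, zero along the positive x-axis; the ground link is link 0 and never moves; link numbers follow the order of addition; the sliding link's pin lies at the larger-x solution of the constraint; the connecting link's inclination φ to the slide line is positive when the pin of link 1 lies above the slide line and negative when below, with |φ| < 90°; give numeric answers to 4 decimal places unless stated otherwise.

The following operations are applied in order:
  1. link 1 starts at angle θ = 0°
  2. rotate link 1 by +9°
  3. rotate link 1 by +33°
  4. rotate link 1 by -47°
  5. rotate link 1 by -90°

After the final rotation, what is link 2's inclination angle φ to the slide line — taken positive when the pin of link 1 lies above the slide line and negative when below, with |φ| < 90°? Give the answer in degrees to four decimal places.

geometry: r = 25 mm, L = 100 mm, e = 18 mm; θ starts at 0°
rotate link 1 by +9°: θ ← 0° +9° = 9°
rotate link 1 by +33°: θ ← 9° +33° = 42°
rotate link 1 by -47°: θ ← 42° -47° = -5°
rotate link 1 by -90°: θ ← -5° -90° = -95°
h = r sin θ − e = -24.904867 − 18 = -42.904867
sin φ = h / L = -42.904867 / 100 = -0.42904867
φ = arcsin(-0.42904867) = -25.407202°

-25.4072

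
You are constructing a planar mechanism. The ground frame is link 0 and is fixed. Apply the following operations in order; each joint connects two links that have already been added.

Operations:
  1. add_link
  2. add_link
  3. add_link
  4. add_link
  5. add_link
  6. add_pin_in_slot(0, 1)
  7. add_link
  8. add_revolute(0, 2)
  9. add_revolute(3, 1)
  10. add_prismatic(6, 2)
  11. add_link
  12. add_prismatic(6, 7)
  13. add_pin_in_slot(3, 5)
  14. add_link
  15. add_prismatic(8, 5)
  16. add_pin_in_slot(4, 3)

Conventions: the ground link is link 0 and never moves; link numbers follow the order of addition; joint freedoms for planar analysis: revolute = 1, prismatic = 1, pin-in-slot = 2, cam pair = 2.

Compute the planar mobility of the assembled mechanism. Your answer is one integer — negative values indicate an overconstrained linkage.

ground; <1,0,0>
#1 <2,0,0>
#2 <3,0,0>
#3 <4,0,0>
#4 <5,0,0>
#5 <6,0,0>
PS:0↔1 J2 <6,0,1>
#6 <7,0,1>
R:0↔2 J1 <7,1,1>
R:3↔1 J1 <7,2,1>
P:6↔2 J1 <7,3,1>
#7 <8,3,1>
P:6↔7 J1 <8,4,1>
PS:3↔5 J2 <8,4,2>
#8 <9,4,2>
P:8↔5 J1 <9,5,2>
PS:4↔3 J2 <9,5,3>
3×8 − 2×5 − 1×3 = 11

M = 11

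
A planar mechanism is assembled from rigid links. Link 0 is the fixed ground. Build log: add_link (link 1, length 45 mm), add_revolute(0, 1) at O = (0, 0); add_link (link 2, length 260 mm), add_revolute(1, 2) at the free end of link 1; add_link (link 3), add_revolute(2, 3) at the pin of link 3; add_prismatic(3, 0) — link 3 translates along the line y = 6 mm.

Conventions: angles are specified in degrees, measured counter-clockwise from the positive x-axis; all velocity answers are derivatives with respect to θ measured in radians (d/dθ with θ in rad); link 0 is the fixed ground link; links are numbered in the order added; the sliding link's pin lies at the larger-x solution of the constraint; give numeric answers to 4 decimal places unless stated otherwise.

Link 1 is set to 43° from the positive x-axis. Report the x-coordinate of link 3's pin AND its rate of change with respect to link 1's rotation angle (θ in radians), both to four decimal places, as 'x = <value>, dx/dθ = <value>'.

geometry: r = 45 mm, L = 260 mm, e = 6 mm
crank pin P = (r cos θ, r sin θ) = (32.910917, 30.689926)
h = r sin θ − e = 30.689926 − 6 = 24.689926
x = r cos θ + √(L² − h²) = 32.910917 + 258.825052 = 291.735969
dx/dθ = −r sin θ − h·r cos θ/√(L² − h²) (θ in radians; h = 24.689926) = -33.829375

x = 291.7360, dx/dθ = -33.8294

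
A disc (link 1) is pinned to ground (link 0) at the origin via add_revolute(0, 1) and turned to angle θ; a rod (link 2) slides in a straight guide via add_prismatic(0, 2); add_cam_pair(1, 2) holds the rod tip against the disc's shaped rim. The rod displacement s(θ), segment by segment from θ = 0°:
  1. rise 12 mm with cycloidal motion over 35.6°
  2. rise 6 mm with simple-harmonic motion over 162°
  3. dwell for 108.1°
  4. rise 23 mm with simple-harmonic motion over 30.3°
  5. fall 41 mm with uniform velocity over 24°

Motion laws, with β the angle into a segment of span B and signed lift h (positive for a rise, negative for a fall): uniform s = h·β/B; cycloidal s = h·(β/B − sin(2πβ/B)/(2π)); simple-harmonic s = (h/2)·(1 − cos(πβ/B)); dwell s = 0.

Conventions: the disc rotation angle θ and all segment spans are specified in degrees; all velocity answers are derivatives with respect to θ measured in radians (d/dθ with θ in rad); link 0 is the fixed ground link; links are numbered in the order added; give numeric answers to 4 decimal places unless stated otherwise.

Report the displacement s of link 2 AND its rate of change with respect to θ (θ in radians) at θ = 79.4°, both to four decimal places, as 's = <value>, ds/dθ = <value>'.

segment 1 (0° to 35.6°, cycloidal, h = 12) is passed completely: s = 0.0000 + (12) = 12.0000
θ = 79.4° falls in segment 2 (35.6° to 197.6°, simple-harmonic, h = 6): β = 79.4 − 35.6 = 43.8°, B = 162°; Δs = 6/2·(1 − cos(π·0.2704)) = 1.0187; s = 12.0000 + 1.0187 = 13.0187
velocity in seg [35.6°–197.6°] (simple-harmonic), θ in radians: β = 43.8° = 0.7645 rad, B = 162° = 2.8274 rad; ds/dθ = (πh/(2B)) sin(πβ/B) = (π·6/(2·2.8274)) sin(π·0.2704) = 2.502933 mm/rad

s = 13.0187, ds/dθ = 2.5029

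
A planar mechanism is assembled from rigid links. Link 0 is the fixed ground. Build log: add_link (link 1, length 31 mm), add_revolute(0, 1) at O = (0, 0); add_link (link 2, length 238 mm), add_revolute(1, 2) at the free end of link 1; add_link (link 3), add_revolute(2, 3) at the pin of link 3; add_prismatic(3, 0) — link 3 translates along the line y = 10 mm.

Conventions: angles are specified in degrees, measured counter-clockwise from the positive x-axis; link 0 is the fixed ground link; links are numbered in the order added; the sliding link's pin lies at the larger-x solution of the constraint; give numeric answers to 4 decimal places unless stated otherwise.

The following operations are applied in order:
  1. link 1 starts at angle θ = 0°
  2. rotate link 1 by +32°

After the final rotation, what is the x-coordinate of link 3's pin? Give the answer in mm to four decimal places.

geometry: r = 31 mm, L = 238 mm, e = 10 mm; θ starts at 0°
rotate link 1 by +32°: θ ← 0° +32° = 32°
crank pin P = (r cos θ, r sin θ) = (26.289491, 16.427497)
h = r sin θ − e = 16.427497 − 10 = 6.427497
x = r cos θ + √(L² − h²) = 26.289491 + 237.913193 = 264.202684

264.2027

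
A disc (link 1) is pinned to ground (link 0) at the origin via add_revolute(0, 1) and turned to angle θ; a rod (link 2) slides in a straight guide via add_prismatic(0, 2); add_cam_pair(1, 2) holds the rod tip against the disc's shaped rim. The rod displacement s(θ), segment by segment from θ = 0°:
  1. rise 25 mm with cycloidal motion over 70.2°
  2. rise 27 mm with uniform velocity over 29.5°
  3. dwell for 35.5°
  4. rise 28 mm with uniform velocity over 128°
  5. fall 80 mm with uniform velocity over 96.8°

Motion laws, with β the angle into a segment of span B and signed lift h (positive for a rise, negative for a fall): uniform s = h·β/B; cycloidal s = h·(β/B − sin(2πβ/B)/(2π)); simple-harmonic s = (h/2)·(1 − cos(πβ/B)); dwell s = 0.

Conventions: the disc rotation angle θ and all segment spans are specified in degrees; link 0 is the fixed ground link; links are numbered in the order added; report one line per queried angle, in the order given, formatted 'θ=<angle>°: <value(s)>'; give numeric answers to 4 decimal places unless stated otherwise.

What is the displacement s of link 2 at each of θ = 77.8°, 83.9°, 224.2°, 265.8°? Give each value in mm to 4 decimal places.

segment 1 (0° to 70.2°, cycloidal, h = 25) is passed completely: s = 0.0000 + (25) = 25.0000
θ = 77.8° falls in segment 2 (70.2° to 99.7°, uniform, h = 27): β = 77.8 − 70.2 = 7.6°, B = 29.5°; Δs = 27·7.6/29.5 = 6.9559; s = 25.0000 + 6.9559 = 31.9559
θ = 83.9° falls in segment 2 (70.2° to 99.7°, uniform, h = 27): β = 83.9 − 70.2 = 13.7°, B = 29.5°; Δs = 27·13.7/29.5 = 12.5390; s = 25.0000 + 12.5390 = 37.5390
segment 2 (70.2° to 99.7°, uniform, h = 27) is passed completely: s = 25.0000 + (27) = 52.0000
segment 3 (99.7° to 135.2°, dwell): s unchanged at 52.0000
θ = 224.2° falls in segment 4 (135.2° to 263.2°, uniform, h = 28): β = 224.2 − 135.2 = 89°, B = 128°; Δs = 28·89/128 = 19.4688; s = 52.0000 + 19.4688 = 71.4688
segment 4 (135.2° to 263.2°, uniform, h = 28) is passed completely: s = 52.0000 + (28) = 80.0000
θ = 265.8° falls in segment 5 (263.2° to 360°, uniform, h = -80): β = 265.8 − 263.2 = 2.6°, B = 96.8°; Δs = -80·2.6/96.8 = -2.1488; s = 80.0000 − 2.1488 = 77.8512

θ=77.8°: 31.9559
θ=83.9°: 37.5390
θ=224.2°: 71.4688
θ=265.8°: 77.8512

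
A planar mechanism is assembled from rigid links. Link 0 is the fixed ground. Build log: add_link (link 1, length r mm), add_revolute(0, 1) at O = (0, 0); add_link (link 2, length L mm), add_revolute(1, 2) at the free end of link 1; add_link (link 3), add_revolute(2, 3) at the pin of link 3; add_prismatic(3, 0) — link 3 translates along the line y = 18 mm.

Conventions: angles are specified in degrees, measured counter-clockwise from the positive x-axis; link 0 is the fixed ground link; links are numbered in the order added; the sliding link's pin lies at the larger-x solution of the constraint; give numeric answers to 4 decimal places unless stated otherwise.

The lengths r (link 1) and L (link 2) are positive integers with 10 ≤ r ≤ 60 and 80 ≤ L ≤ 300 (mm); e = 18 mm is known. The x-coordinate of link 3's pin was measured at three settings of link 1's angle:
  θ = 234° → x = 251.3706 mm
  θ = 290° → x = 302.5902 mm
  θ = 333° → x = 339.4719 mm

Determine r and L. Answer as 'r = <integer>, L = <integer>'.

constraint per measurement: (x − r cos θ)² + (r sin θ − e)² = L²
subtracting the θ₁ and θ₂ equations cancels the r² and L² terms:
r = (x₁² − x₂²) / (2[(x₁cos θ₁ + e sin θ₁) − (x₂cos θ₂ + e sin θ₂)]) = 57.0000 → r = 57
L² = (x₁ − r cos θ₁)² + (r sin θ₁ − e)² = 85264.0016 → L = 292.0000 → L = 292
check at θ₃=333°: x = 339.4719 (printed 339.4719) ✓

r = 57, L = 292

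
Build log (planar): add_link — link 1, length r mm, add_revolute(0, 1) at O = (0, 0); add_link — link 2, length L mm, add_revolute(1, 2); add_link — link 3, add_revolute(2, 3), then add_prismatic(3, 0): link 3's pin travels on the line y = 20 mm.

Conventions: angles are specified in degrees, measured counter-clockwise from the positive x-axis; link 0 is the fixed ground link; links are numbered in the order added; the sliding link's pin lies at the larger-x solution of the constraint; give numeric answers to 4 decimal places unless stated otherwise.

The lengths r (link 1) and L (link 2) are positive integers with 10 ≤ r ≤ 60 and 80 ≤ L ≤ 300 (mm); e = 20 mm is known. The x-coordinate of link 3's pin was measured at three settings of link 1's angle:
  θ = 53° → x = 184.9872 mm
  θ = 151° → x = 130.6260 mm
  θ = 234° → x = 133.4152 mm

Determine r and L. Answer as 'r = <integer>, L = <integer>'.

constraint per measurement: (x − r cos θ)² + (r sin θ − e)² = L²
subtracting the θ₁ and θ₂ equations cancels the r² and L² terms:
r = (x₁² − x₂²) / (2[(x₁cos θ₁ + e sin θ₁) − (x₂cos θ₂ + e sin θ₂)]) = 37.0000 → r = 37
L² = (x₁ − r cos θ₁)² + (r sin θ₁ − e)² = 26569.0060 → L = 163.0000 → L = 163
check at θ₃=234°: x = 133.4152 (printed 133.4152) ✓

r = 37, L = 163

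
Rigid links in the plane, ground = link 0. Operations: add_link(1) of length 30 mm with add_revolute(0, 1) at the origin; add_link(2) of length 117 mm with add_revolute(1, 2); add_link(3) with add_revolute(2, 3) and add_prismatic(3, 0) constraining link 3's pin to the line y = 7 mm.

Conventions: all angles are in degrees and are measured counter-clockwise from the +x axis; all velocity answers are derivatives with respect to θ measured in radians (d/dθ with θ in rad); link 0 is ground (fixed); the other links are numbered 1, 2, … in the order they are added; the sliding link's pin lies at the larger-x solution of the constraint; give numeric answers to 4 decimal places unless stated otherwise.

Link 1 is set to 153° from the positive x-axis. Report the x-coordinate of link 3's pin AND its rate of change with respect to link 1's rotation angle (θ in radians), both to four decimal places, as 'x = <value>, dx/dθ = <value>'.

geometry: r = 30 mm, L = 117 mm, e = 7 mm
crank pin P = (r cos θ, r sin θ) = (-26.730196, 13.619715)
h = r sin θ − e = 13.619715 − 7 = 6.619715
x = r cos θ + √(L² − h²) = -26.730196 + 116.812582 = 90.082387
dx/dθ = −r sin θ − h·r cos θ/√(L² − h²) (θ in radians; h = 6.619715) = -12.104927

x = 90.0824, dx/dθ = -12.1049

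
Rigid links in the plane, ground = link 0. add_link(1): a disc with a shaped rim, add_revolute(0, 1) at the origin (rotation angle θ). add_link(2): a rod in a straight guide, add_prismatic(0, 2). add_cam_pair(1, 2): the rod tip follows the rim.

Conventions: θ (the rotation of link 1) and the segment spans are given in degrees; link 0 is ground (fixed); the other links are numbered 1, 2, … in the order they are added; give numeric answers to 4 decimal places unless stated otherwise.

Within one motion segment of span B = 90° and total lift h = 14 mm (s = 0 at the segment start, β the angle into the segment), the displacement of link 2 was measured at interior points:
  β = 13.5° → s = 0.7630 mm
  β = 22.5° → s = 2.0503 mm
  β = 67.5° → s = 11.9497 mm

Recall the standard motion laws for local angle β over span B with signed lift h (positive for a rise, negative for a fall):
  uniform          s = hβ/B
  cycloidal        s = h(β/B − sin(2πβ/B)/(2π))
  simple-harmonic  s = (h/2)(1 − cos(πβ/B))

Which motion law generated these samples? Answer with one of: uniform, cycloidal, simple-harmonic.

candidates at β/B = r: uniform s = h·r (linear in β); cycloidal s = h·(r − sin(2πr)/(2π)); simple-harmonic s = (h/2)(1 − cos(πr))
β=13.5°: printed 0.7630 | uniform 2.1000, cycloidal 0.2974, simple-harmonic 0.7630
β=22.5°: printed 2.0503 | uniform 3.5000, cycloidal 1.2718, simple-harmonic 2.0503
β=67.5°: printed 11.9497 | uniform 10.5000, cycloidal 12.7282, simple-harmonic 11.9497
only one law matches every sample → simple-harmonic

simple-harmonic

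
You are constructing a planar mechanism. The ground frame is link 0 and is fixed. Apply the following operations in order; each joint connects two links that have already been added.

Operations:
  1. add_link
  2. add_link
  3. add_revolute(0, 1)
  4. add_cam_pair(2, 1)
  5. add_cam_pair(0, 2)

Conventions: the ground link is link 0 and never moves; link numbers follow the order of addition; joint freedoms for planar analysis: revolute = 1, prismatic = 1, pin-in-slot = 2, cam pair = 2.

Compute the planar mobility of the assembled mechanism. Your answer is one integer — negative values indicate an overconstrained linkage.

ground; <1,0,0>
#1 <2,0,0>
#2 <3,0,0>
R:0↔1 J1 <3,1,0>
C:2↔1 J2 <3,1,1>
C:0↔2 J2 <3,1,2>
3×2 − 2×1 − 1×2 = 2

M = 2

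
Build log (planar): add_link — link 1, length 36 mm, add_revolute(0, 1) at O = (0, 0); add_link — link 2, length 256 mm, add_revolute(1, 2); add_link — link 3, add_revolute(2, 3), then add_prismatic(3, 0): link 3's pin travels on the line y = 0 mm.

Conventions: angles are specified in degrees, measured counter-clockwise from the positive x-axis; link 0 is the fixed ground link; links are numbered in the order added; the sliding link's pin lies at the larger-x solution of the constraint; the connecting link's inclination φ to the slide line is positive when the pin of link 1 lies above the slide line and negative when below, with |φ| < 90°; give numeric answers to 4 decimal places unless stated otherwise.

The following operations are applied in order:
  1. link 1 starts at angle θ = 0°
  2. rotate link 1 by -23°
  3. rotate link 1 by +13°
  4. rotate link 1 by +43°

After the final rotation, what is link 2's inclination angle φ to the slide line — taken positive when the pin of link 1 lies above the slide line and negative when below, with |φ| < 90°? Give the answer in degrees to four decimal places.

geometry: r = 36 mm, L = 256 mm, e = 0 mm; θ starts at 0°
rotate link 1 by -23°: θ ← 0° -23° = -23°
rotate link 1 by +13°: θ ← -23° +13° = -10°
rotate link 1 by +43°: θ ← -10° +43° = 33°
h = r sin θ − e = 19.607005 − 0 = 19.607005
sin φ = h / L = 19.607005 / 256 = 0.07658986
φ = arcsin(0.07658986) = 4.392578°

4.3926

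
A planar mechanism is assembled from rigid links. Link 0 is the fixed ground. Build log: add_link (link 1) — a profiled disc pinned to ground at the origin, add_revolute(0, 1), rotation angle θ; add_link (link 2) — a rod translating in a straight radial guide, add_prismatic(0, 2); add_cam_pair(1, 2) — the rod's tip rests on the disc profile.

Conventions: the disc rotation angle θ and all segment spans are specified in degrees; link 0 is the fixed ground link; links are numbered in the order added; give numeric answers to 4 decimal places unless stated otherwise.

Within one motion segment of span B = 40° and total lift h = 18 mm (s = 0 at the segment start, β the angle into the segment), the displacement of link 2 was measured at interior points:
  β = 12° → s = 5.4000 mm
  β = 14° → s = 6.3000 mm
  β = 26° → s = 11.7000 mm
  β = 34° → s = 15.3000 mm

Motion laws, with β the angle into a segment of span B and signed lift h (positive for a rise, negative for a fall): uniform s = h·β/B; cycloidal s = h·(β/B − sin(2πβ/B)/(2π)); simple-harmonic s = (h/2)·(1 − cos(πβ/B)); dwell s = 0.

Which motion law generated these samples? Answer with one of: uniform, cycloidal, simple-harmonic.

candidates at β/B = r: uniform s = h·r (linear in β); cycloidal s = h·(r − sin(2πr)/(2π)); simple-harmonic s = (h/2)(1 − cos(πr))
β=12°: printed 5.4000 | uniform 5.4000, cycloidal 2.6754, simple-harmonic 3.7099
β=14°: printed 6.3000 | uniform 6.3000, cycloidal 3.9823, simple-harmonic 4.9141
β=26°: printed 11.7000 | uniform 11.7000, cycloidal 14.0177, simple-harmonic 13.0859
β=34°: printed 15.3000 | uniform 15.3000, cycloidal 17.6177, simple-harmonic 17.0191
only one law matches every sample → uniform

uniform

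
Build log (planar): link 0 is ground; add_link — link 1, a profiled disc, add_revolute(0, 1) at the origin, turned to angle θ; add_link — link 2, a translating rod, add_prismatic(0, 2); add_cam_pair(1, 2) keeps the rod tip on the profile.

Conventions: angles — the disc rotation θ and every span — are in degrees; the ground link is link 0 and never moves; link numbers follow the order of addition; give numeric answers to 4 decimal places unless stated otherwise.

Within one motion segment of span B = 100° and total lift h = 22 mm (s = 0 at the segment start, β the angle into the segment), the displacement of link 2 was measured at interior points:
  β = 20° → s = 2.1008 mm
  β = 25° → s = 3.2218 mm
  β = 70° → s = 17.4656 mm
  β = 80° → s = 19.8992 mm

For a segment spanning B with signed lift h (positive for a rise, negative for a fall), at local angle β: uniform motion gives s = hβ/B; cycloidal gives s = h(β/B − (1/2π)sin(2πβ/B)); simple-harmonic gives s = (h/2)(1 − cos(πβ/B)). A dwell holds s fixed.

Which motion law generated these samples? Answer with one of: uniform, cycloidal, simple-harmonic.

candidates at β/B = r: uniform s = h·r (linear in β); cycloidal s = h·(r − sin(2πr)/(2π)); simple-harmonic s = (h/2)(1 − cos(πr))
β=20°: printed 2.1008 | uniform 4.4000, cycloidal 1.0700, simple-harmonic 2.1008
β=25°: printed 3.2218 | uniform 5.5000, cycloidal 1.9986, simple-harmonic 3.2218
β=70°: printed 17.4656 | uniform 15.4000, cycloidal 18.7300, simple-harmonic 17.4656
β=80°: printed 19.8992 | uniform 17.6000, cycloidal 20.9300, simple-harmonic 19.8992
only one law matches every sample → simple-harmonic

simple-harmonic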